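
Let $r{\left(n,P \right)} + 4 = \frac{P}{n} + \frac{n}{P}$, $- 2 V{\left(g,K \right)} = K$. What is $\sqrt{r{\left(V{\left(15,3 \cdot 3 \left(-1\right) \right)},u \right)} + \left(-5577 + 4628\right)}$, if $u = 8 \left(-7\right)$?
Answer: $\frac{i \sqrt{6812743}}{84} \approx 31.073 i$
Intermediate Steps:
$u = -56$
$V{\left(g,K \right)} = - \frac{K}{2}$
$r{\left(n,P \right)} = -4 + \frac{P}{n} + \frac{n}{P}$ ($r{\left(n,P \right)} = -4 + \left(\frac{P}{n} + \frac{n}{P}\right) = -4 + \frac{P}{n} + \frac{n}{P}$)
$\sqrt{r{\left(V{\left(15,3 \cdot 3 \left(-1\right) \right)},u \right)} + \left(-5577 + 4628\right)} = \sqrt{\left(-4 - \frac{56}{\left(- \frac{1}{2}\right) 3 \cdot 3 \left(-1\right)} + \frac{\left(- \frac{1}{2}\right) 3 \cdot 3 \left(-1\right)}{-56}\right) + \left(-5577 + 4628\right)} = \sqrt{\left(-4 - \frac{56}{\left(- \frac{1}{2}\right) 9 \left(-1\right)} + - \frac{9 \left(-1\right)}{2} \left(- \frac{1}{56}\right)\right) - 949} = \sqrt{\left(-4 - \frac{56}{\left(- \frac{1}{2}\right) \left(-9\right)} + \left(- \frac{1}{2}\right) \left(-9\right) \left(- \frac{1}{56}\right)\right) - 949} = \sqrt{\left(-4 - \frac{56}{\frac{9}{2}} + \frac{9}{2} \left(- \frac{1}{56}\right)\right) - 949} = \sqrt{\left(-4 - \frac{112}{9} - \frac{9}{112}\right) - 949} = \sqrt{- \frac{16657}{1008} - 949} = \sqrt{- \frac{973249}{1008}} = \frac{i \sqrt{6812743}}{84}$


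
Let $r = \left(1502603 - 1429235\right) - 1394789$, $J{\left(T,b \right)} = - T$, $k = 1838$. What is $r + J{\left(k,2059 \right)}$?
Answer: $-1323259$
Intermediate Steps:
$r = -1321421$ ($r = 73368 - 1394789 = -1321421$)
$r + J{\left(k,2059 \right)} = -1321421 - 1838 = -1323259$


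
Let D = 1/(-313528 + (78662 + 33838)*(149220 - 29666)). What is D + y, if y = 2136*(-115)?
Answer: -3303737997982079/13449511472 ≈ -2.4564e+5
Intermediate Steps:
y = -245640
D = 1/13449511472 (D = 1/(-313528 + 112500*119554) = 1/(-313528 + 13449825000) = 1/13449511472 ≈ 7.4352e-11)
D + y = 1/13449511472 - 245640 = -3303737997982079/13449511472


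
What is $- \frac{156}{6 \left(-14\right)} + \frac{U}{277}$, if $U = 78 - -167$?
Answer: $\frac{5316}{1939} \approx 2.7416$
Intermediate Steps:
$U = 245$ ($U = 78 + 167 = 245$)
$- \frac{156}{6 \left(-14\right)} + \frac{U}{277} = - \frac{156}{6 \left(-14\right)} + \frac{245}{277} = - \frac{156}{-84} + 245 \cdot \frac{1}{277} = \left(-156\right) \left(- \frac{1}{84}\right) + \frac{245}{277} = \frac{13}{7} + \frac{245}{277} = \frac{5316}{1939}$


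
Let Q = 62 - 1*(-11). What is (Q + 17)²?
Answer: 8100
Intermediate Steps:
Q = 73 (Q = 62 + 11 = 73)
(Q + 17)² = (73 + 17)² = 90² = 8100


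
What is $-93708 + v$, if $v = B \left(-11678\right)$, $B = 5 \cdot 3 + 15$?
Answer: $-444048$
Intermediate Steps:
$B = 30$ ($B = 15 + 15 = 30$)
$v = -350340$ ($v = 30 \left(-11678\right) = -350340$)
$-93708 + v = -93708 - 350340 = -444048$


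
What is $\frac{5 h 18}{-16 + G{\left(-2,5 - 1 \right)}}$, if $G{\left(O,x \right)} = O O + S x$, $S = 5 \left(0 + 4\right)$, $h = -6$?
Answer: $- \frac{135}{17} \approx -7.9412$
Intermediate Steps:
$S = 20$ ($S = 5 \cdot 4 = 20$)
$G{\left(O,x \right)} = O^{2} + 20 x$ ($G{\left(O,x \right)} = O O + 20 x = O^{2} + 20 x$)
$\frac{5 h 18}{-16 + G{\left(-2,5 - 1 \right)}} = \frac{5 \left(-6\right) 18}{-16 + \left(\left(-2\right)^{2} + 20 \left(5 - 1\right)\right)} = \frac{\left(-30\right) 18}{-16 + \left(4 + 20 \cdot 4\right)} = - \frac{540}{-16 + \left(4 + 80\right)} = - \frac{540}{-16 + 84} = - \frac{540}{68} = \left(-540\right) \frac{1}{68} = - \frac{135}{17}$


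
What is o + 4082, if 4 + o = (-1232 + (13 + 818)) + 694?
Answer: 4371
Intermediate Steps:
o = 289 (o = -4 + ((-1232 + (13 + 818)) + 694) = -4 + ((-1232 + 831) + 694) = -4 + (-401 + 694) = -4 + 293 = 289)
o + 4082 = 289 + 4082 = 4371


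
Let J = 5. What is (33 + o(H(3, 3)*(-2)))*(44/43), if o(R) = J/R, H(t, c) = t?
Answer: 4246/129 ≈ 32.915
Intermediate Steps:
o(R) = 5/R
(33 + o(H(3, 3)*(-2)))*(44/43) = (33 + 5/((3*(-2))))*(44/43) = (33 + 5/(-6))*(44*(1/43)) = (33 + 5*(-⅙))*(44/43) = (33 - ⅚)*(44/43) = (193/6)*(44/43) = 4246/129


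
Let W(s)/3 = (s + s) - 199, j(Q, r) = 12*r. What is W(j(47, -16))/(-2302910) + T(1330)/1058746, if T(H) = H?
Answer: 2457308527/1219098375430 ≈ 0.0020157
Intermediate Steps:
W(s) = -597 + 6*s (W(s) = 3*((s + s) - 199) = 3*(2*s - 199) = 3*(-199 + 2*s) = -597 + 6*s)
W(j(47, -16))/(-2302910) + T(1330)/1058746 = (-597 + 6*(12*(-16)))/(-2302910) + 1330/1058746 = (-597 + 6*(-192))*(-1/2302910) + 1330*(1/1058746) = (-597 - 1152)*(-1/2302910) + 665/529373 = -1749*(-1/2302910) + 665/529373 = 1749/2302910 + 665/529373 = 2457308527/1219098375430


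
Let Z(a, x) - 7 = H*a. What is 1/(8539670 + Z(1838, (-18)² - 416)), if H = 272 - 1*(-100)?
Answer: 1/9223413 ≈ 1.0842e-7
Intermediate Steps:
H = 372 (H = 272 + 100 = 372)
Z(a, x) = 7 + 372*a
1/(8539670 + Z(1838, (-18)² - 416)) = 1/(8539670 + (7 + 372*1838)) = 1/(8539670 + (7 + 683736)) = 1/(8539670 + 683743) = 1/9223413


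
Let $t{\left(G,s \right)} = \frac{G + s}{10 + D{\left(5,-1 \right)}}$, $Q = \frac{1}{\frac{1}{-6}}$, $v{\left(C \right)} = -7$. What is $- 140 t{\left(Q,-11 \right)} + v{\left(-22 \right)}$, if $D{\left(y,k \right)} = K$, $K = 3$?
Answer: $\frac{2289}{13} \approx 176.08$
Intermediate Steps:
$Q = -6$ ($Q = \frac{1}{- \frac{1}{6}} = -6$)
$D{\left(y,k \right)} = 3$
$t{\left(G,s \right)} = \frac{G}{13} + \frac{s}{13}$ ($t{\left(G,s \right)} = \frac{G + s}{10 + 3} = \frac{G + s}{13} = \left(G + s\right) \frac{1}{13} = \frac{G}{13} + \frac{s}{13}$)
$- 140 t{\left(Q,-11 \right)} + v{\left(-22 \right)} = - 140 \left(\frac{1}{13} \left(-6\right) + \frac{1}{13} \left(-11\right)\right) - 7 = - 140 \left(- \frac{6}{13} - \frac{11}{13}\right) - 7 = \left(-140\right) \left(- \frac{17}{13}\right) - 7 = \frac{2380}{13} - 7 = \frac{2289}{13}$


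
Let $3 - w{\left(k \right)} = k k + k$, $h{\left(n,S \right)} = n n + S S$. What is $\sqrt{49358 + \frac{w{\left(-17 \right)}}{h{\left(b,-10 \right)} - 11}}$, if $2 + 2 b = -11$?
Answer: $\frac{\sqrt{544149354}}{105} \approx 222.16$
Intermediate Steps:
$b = - \frac{13}{2}$ ($b = -1 + \frac{1}{2} \left(-11\right) = -1 - \frac{11}{2} = - \frac{13}{2} \approx -6.5$)
$h{\left(n,S \right)} = S^{2} + n^{2}$ ($h{\left(n,S \right)} = n^{2} + S^{2} = S^{2} + n^{2}$)
$w{\left(k \right)} = 3 - k - k^{2}$ ($w{\left(k \right)} = 3 - \left(k k + k\right) = 3 - \left(k^{2} + k\right) = 3 - \left(k + k^{2}\right) = 3 - k - k^{2}$)
$\sqrt{49358 + \frac{w{\left(-17 \right)}}{h{\left(b,-10 \right)} - 11}} = \sqrt{49358 + \frac{3 - -17 - \left(-17\right)^{2}}{\left(\left(-10\right)^{2} + \left(- \frac{13}{2}\right)^{2}\right) - 11}} = \sqrt{49358 + \frac{3 + 17 - 289}{\left(100 + \frac{169}{4}\right) - 11}} = \sqrt{49358 + \frac{3 + 17 - 289}{\frac{569}{4} - 11}} = \sqrt{49358 + \frac{1}{\frac{525}{4}} \left(-269\right)} = \sqrt{49358 + \frac{4}{525} \left(-269\right)} = \sqrt{49358 - \frac{1076}{525}} = \sqrt{\frac{25911874}{525}} = \frac{\sqrt{544149354}}{105}$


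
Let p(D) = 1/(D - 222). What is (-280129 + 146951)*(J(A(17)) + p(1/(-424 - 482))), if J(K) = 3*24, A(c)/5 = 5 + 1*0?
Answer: -1928506669260/201133 ≈ -9.5882e+6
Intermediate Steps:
A(c) = 25 (A(c) = 5*(5 + 1*0) = 5*(5 + 0) = 5*5 = 25)
p(D) = 1/(-222 + D)
J(K) = 72
(-280129 + 146951)*(J(A(17)) + p(1/(-424 - 482))) = (-280129 + 146951)*(72 + 1/(-222 + 1/(-424 - 482))) = -133178*(72 + 1/(-222 + 1/(-906))) = -133178*(72 + 1/(-222 - 1/906)) = -133178*(72 + 1/(-201133/906)) = -133178*(72 - 906/201133) = -133178*14480670/201133 = -1928506669260/201133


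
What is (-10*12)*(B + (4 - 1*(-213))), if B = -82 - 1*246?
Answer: 13320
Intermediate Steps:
B = -328 (B = -82 - 246 = -328)
(-10*12)*(B + (4 - 1*(-213))) = (-10*12)*(-328 + (4 - 1*(-213))) = -120*(-328 + (4 + 213)) = -120*(-328 + 217) = -120*(-111) = 13320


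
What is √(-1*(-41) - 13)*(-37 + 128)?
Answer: 182*√7 ≈ 481.53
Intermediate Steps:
√(-1*(-41) - 13)*(-37 + 128) = √(41 - 13)*91 = √28*91 = (2*√7)*91 = 182*√7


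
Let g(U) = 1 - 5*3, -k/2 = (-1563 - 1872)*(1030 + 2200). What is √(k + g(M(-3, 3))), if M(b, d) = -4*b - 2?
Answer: √22190086 ≈ 4710.6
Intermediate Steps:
M(b, d) = -2 - 4*b
k = 22190100 (k = -2*(-1563 - 1872)*(1030 + 2200) = -(-6870)*3230 = -2*(-11095050) = 22190100)
g(U) = -14 (g(U) = 1 - 15 = -14)
√(k + g(M(-3, 3))) = √(22190100 - 14) = √22190086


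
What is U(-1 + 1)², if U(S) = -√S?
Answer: 0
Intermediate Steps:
U(-1 + 1)² = (-√(-1 + 1))² = (-√0)² = (-1*0)² = 0² = 0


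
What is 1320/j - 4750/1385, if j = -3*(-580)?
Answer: -21456/8033 ≈ -2.6710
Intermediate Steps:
j = 1740
1320/j - 4750/1385 = 1320/1740 - 4750/1385 = 1320*(1/1740) - 4750*1/1385 = 22/29 - 950/277 = -21456/8033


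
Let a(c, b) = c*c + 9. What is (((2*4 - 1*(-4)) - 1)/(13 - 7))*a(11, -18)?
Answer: 715/3 ≈ 238.33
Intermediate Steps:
a(c, b) = 9 + c**2 (a(c, b) = c**2 + 9 = 9 + c**2)
(((2*4 - 1*(-4)) - 1)/(13 - 7))*a(11, -18) = (((2*4 - 1*(-4)) - 1)/(13 - 7))*(9 + 11**2) = (((8 + 4) - 1)/6)*(9 + 121) = ((12 - 1)*(1/6))*130 = (11*(1/6))*130 = (11/6)*130 = 715/3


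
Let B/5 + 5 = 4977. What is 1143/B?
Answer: 1143/24860 ≈ 0.045977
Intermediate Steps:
B = 24860 (B = -25 + 5*4977 = -25 + 24885 = 24860)
1143/B = 1143/24860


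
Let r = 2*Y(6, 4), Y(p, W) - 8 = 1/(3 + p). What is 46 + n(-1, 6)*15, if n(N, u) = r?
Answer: 868/3 ≈ 289.33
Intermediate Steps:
Y(p, W) = 8 + 1/(3 + p)
r = 146/9 (r = 2*((25 + 8*6)/(3 + 6)) = 2*((25 + 48)/9) = 2*((⅑)*73) = 2*(73/9) = 146/9 ≈ 16.222)
n(N, u) = 146/9
46 + n(-1, 6)*15 = 46 + (146/9)*15 = 46 + 730/3 = 868/3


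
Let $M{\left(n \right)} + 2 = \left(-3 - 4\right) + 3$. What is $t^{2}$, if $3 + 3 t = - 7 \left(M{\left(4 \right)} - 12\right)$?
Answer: $1681$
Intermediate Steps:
$M{\left(n \right)} = -6$ ($M{\left(n \right)} = -2 + \left(\left(-3 - 4\right) + 3\right) = -2 + \left(-7 + 3\right) = -2 - 4 = -6$)
$t = 41$ ($t = -1 + \frac{\left(-7\right) \left(-6 - 12\right)}{3} = -1 + \frac{\left(-7\right) \left(-18\right)}{3} = -1 + \frac{1}{3} \cdot 126 = -1 + 42 = 41$)
$t^{2} = 41^{2} = 1681$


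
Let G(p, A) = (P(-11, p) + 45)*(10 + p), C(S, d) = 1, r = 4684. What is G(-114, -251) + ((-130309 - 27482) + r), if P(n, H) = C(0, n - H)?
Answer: -157891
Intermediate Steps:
P(n, H) = 1
G(p, A) = 460 + 46*p (G(p, A) = (1 + 45)*(10 + p) = 46*(10 + p) = 460 + 46*p)
G(-114, -251) + ((-130309 - 27482) + r) = (460 + 46*(-114)) + ((-130309 - 27482) + 4684) = (460 - 5244) + (-157791 + 4684) = -4784 - 153107 = -157891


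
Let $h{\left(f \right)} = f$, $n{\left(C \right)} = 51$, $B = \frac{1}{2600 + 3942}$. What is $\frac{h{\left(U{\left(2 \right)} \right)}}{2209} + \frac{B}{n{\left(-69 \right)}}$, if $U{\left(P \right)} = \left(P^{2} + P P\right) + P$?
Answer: $\frac{3338629}{737015178} \approx 0.0045299$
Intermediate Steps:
$B = \frac{1}{6542} \approx 0.00015286$
$U{\left(P \right)} = P + 2 P^{2}$ ($U{\left(P \right)} = \left(P^{2} + P^{2}\right) + P = 2 P^{2} + P = P + 2 P^{2}$)
$\frac{h{\left(U{\left(2 \right)} \right)}}{2209} + \frac{B}{n{\left(-69 \right)}} = \frac{2 \left(1 + 2 \cdot 2\right)}{2209} + \frac{1}{6542 \cdot 51} = 2 \left(1 + 4\right) \frac{1}{2209} + \frac{1}{6542} \cdot \frac{1}{51} = 2 \cdot 5 \cdot \frac{1}{2209} + \frac{1}{333642} = 10 \cdot \frac{1}{2209} + \frac{1}{333642} = \frac{10}{2209} + \frac{1}{333642} = \frac{3338629}{737015178}$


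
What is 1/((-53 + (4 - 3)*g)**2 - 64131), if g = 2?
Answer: -1/61530 ≈ -1.6252e-5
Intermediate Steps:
1/((-53 + (4 - 3)*g)**2 - 64131) = 1/((-53 + (4 - 3)*2)**2 - 64131) = 1/((-53 + 1*2)**2 - 64131) = 1/((-53 + 2)**2 - 64131) = 1/((-51)**2 - 64131) = 1/(2601 - 64131) = 1/(-61530) = -1/61530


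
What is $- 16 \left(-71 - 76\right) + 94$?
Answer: $2446$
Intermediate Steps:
$- 16 \left(-71 - 76\right) + 94 = \left(-16\right) \left(-147\right) + 94 = 2352 + 94 = 2446$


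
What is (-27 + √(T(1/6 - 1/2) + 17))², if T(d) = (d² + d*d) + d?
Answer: 6713/9 - 36*√38 ≈ 523.97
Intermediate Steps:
T(d) = d + 2*d² (T(d) = (d² + d²) + d = 2*d² + d = d + 2*d²)
(-27 + √(T(1/6 - 1/2) + 17))² = (-27 + √((1/6 - 1/2)*(1 + 2*(1/6 - 1/2)) + 17))² = (-27 + √((1*(⅙) - 1*½)*(1 + 2*(1*(⅙) - 1*½)) + 17))² = (-27 + √((⅙ - ½)*(1 + 2*(⅙ - ½)) + 17))² = (-27 + √(-(1 + 2*(-⅓))/3 + 17))² = (-27 + √(-(1 - ⅔)/3 + 17))² = (-27 + √(-⅓*⅓ + 17))² = (-27 + √(-⅑ + 17))² = (-27 + √(152/9))² = (-27 + 2*√38/3)²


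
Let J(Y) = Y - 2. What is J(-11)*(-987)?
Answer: 12831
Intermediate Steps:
J(Y) = -2 + Y
J(-11)*(-987) = (-2 - 11)*(-987) = -13*(-987) = 12831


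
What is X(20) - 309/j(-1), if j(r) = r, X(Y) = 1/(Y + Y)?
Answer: 12361/40 ≈ 309.02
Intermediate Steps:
X(Y) = 1/(2*Y)
X(20) - 309/j(-1) = (½)/20 - 309/(-1) = (½)*(1/20) - 309*(-1) = 1/40 + 309 = 12361/40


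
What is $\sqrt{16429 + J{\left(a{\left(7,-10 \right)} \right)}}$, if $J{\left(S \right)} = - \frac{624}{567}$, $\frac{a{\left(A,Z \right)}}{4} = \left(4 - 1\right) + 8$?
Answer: $\frac{\sqrt{65202333}}{63} \approx 128.17$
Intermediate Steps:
$a{\left(A,Z \right)} = 44$ ($a{\left(A,Z \right)} = 4 \left(\left(4 - 1\right) + 8\right) = 4 \left(3 + 8\right) = 4 \cdot 11 = 44$)
$J{\left(S \right)} = - \frac{208}{189}$ ($J{\left(S \right)} = \left(-624\right) \frac{1}{567} = - \frac{208}{189}$)
$\sqrt{16429 + J{\left(a{\left(7,-10 \right)} \right)}} = \sqrt{16429 - \frac{208}{189}} = \sqrt{\frac{3104873}{189}} = \frac{\sqrt{65202333}}{63}$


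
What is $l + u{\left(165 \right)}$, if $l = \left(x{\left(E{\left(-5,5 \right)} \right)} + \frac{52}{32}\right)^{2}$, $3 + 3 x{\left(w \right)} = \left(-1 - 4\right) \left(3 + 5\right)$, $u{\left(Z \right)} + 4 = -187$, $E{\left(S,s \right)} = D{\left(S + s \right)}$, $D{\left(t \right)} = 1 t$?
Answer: $- \frac{16991}{576} \approx -29.498$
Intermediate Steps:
$D{\left(t \right)} = t$
$E{\left(S,s \right)} = S + s$
$u{\left(Z \right)} = -191$ ($u{\left(Z \right)} = -4 - 187 = -191$)
$x{\left(w \right)} = - \frac{43}{3}$ ($x{\left(w \right)} = -1 + \frac{\left(-1 - 4\right) \left(3 + 5\right)}{3} = -1 + \frac{\left(-5\right) 8}{3} = -1 + \frac{1}{3} \left(-40\right) = -1 - \frac{40}{3} = - \frac{43}{3}$)
$l = \frac{93025}{576}$ ($l = \left(- \frac{43}{3} + \frac{52}{32}\right)^{2} = \left(- \frac{43}{3} + 52 \cdot \frac{1}{32}\right)^{2} = \left(- \frac{43}{3} + \frac{13}{8}\right)^{2} = \left(- \frac{305}{24}\right)^{2} = \frac{93025}{576} \approx 161.5$)
$l + u{\left(165 \right)} = \frac{93025}{576} - 191 = - \frac{16991}{576}$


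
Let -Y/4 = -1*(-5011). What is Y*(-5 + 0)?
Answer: 100220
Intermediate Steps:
Y = -20044 (Y = -(-4)*(-5011) = -4*5011 = -20044)
Y*(-5 + 0) = -20044*(-5 + 0) = -20044*(-5) = 100220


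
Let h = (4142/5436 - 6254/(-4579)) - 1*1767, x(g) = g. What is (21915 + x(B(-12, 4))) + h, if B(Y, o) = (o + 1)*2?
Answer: 250907345557/12445722 ≈ 20160.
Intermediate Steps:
B(Y, o) = 2 + 2*o (B(Y, o) = (1 + o)*2 = 2 + 2*o)
h = -21965109293/12445722 (h = (4142*(1/5436) - 6254*(-1/4579)) - 1767 = (2071/2718 + 6254/4579) - 1767 = 26481481/12445722 - 1767 = -21965109293/12445722 ≈ -1764.9)
(21915 + x(B(-12, 4))) + h = (21915 + (2 + 2*4)) - 21965109293/12445722 = (21915 + (2 + 8)) - 21965109293/12445722 = (21915 + 10) - 21965109293/12445722 = 21925 - 21965109293/12445722 = 250907345557/12445722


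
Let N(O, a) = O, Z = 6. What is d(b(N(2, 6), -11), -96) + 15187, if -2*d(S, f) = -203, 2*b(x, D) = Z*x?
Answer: 30577/2 ≈ 15289.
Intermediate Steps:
b(x, D) = 3*x (b(x, D) = (6*x)/2 = 3*x)
d(S, f) = 203/2 (d(S, f) = -½*(-203) = 203/2)
d(b(N(2, 6), -11), -96) + 15187 = 203/2 + 15187 = 30577/2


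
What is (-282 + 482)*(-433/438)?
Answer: -43300/219 ≈ -197.72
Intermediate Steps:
(-282 + 482)*(-433/438) = 200*(-433*1/438) = 200*(-433/438) = -43300/219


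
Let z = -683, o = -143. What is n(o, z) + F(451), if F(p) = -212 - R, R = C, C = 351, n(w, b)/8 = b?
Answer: -6027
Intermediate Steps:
n(w, b) = 8*b
R = 351
F(p) = -563 (F(p) = -212 - 1*351 = -212 - 351 = -563)
n(o, z) + F(451) = 8*(-683) - 563 = -5464 - 563 = -6027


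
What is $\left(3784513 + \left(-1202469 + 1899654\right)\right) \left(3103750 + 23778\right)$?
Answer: $14016635982544$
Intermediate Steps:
$\left(3784513 + \left(-1202469 + 1899654\right)\right) \left(3103750 + 23778\right) = \left(3784513 + 697185\right) 3127528 = 4481698 \cdot 3127528 = 14016635982544$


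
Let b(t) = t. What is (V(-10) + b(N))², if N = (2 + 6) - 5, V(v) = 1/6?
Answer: 361/36 ≈ 10.028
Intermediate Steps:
V(v) = ⅙
N = 3 (N = 8 - 5 = 3)
(V(-10) + b(N))² = (⅙ + 3)² = (19/6)² = 361/36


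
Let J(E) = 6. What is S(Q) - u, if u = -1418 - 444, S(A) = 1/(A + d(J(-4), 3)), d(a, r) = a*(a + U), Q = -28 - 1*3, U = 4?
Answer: 53999/29 ≈ 1862.0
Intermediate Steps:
Q = -31 (Q = -28 - 3 = -31)
d(a, r) = a*(4 + a) (d(a, r) = a*(a + 4) = a*(4 + a))
S(A) = 1/(60 + A) (S(A) = 1/(A + 6*(4 + 6)) = 1/(A + 6*10) = 1/(A + 60) = 1/(60 + A))
u = -1862
S(Q) - u = 1/(60 - 31) - 1*(-1862) = 1/29 + 1862 = 53999/29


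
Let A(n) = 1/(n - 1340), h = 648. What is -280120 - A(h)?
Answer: -193843039/692 ≈ -2.8012e+5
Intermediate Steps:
A(n) = 1/(-1340 + n)
-280120 - A(h) = -280120 - 1/(-1340 + 648) = -280120 - 1/(-692) = -280120 - 1*(-1/692) = -280120 + 1/692 = -193843039/692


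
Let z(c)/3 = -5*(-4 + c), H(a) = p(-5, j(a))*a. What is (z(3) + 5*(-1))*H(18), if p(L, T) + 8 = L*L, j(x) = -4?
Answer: 3060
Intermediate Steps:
p(L, T) = -8 + L² (p(L, T) = -8 + L*L = -8 + L²)
H(a) = 17*a (H(a) = (-8 + (-5)²)*a = (-8 + 25)*a = 17*a)
z(c) = 60 - 15*c (z(c) = 3*(-5*(-4 + c)) = 3*(20 - 5*c) = 60 - 15*c)
(z(3) + 5*(-1))*H(18) = ((60 - 15*3) + 5*(-1))*(17*18) = ((60 - 45) - 5)*306 = (15 - 5)*306 = 10*306 = 3060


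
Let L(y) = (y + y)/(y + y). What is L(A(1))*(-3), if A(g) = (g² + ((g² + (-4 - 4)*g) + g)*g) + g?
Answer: -3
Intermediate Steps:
A(g) = g + g² + g*(g² - 7*g) (A(g) = (g² + ((g² - 8*g) + g)*g) + g = (g² + (g² - 7*g)*g) + g = (g² + g*(g² - 7*g)) + g = g + g² + g*(g² - 7*g))
L(y) = 1 (L(y) = (2*y)/((2*y)) = (2*y)*(1/(2*y)) = 1)
L(A(1))*(-3) = 1*(-3) = -3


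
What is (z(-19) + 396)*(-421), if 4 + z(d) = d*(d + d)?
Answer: -468994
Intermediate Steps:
z(d) = -4 + 2*d² (z(d) = -4 + d*(d + d) = -4 + d*(2*d) = -4 + 2*d²)
(z(-19) + 396)*(-421) = ((-4 + 2*(-19)²) + 396)*(-421) = ((-4 + 2*361) + 396)*(-421) = ((-4 + 722) + 396)*(-421) = (718 + 396)*(-421) = 1114*(-421) = -468994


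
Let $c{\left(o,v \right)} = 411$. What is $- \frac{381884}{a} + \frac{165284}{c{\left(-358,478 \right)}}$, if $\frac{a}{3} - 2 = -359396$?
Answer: $\frac{29727198002}{73855467} \approx 402.5$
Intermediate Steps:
$a = -1078182$ ($a = 6 + 3 \left(-359396\right) = 6 - 1078188 = -1078182$)
$- \frac{381884}{a} + \frac{165284}{c{\left(-358,478 \right)}} = - \frac{381884}{-1078182} + \frac{165284}{411} = \left(-381884\right) \left(- \frac{1}{1078182}\right) + 165284 \cdot \frac{1}{411} = \frac{190942}{539091} + \frac{165284}{411} = \frac{29727198002}{73855467}$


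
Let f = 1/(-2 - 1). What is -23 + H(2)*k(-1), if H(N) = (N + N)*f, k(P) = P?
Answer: -65/3 ≈ -21.667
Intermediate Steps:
f = -1/3 (f = 1/(-3) = -1/3 ≈ -0.33333)
H(N) = -2*N/3 (H(N) = (N + N)*(-1/3) = (2*N)*(-1/3) = -2*N/3)
-23 + H(2)*k(-1) = -23 - 2/3*2*(-1) = -23 - 4/3*(-1) = -23 + 4/3 = -65/3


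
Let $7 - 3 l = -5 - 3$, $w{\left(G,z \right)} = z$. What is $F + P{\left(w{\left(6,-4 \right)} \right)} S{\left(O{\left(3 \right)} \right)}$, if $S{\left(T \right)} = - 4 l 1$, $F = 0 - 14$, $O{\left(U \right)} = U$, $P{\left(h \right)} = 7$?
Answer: $-154$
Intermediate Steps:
$F = -14$ ($F = 0 - 14 = -14$)
$l = 5$ ($l = \frac{7}{3} - \frac{-5 - 3}{3} = \frac{7}{3} - - \frac{8}{3} = \frac{7}{3} + \frac{8}{3} = 5$)
$S{\left(T \right)} = -20$ ($S{\left(T \right)} = \left(-4\right) 5 \cdot 1 = \left(-20\right) 1 = -20$)
$F + P{\left(w{\left(6,-4 \right)} \right)} S{\left(O{\left(3 \right)} \right)} = -14 + 7 \left(-20\right) = -14 - 140 = -154$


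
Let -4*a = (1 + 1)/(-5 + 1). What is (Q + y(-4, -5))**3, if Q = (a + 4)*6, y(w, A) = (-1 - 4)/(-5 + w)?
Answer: 756058031/46656 ≈ 16205.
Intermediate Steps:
a = 1/8 (a = -(1 + 1)/(4*(-5 + 1)) = -1/(2*(-4)) = -(-1)/(2*4) = -1/4*(-1/2) = 1/8 ≈ 0.12500)
y(w, A) = -5/(-5 + w)
Q = 99/4 (Q = (1/8 + 4)*6 = (33/8)*6 = 99/4 ≈ 24.750)
(Q + y(-4, -5))**3 = (99/4 - 5/(-5 - 4))**3 = (99/4 - 5/(-9))**3 = (99/4 - 5*(-1/9))**3 = (99/4 + 5/9)**3 = (911/36)**3 = 756058031/46656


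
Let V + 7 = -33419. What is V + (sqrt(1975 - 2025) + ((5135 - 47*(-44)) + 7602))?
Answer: -18621 + 5*I*sqrt(2) ≈ -18621.0 + 7.0711*I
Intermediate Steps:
V = -33426 (V = -7 - 33419 = -33426)
V + (sqrt(1975 - 2025) + ((5135 - 47*(-44)) + 7602)) = -33426 + (sqrt(1975 - 2025) + ((5135 - 47*(-44)) + 7602)) = -33426 + (sqrt(-50) + ((5135 + 2068) + 7602)) = -33426 + (5*I*sqrt(2) + (7203 + 7602)) = -33426 + (5*I*sqrt(2) + 14805) = -33426 + (14805 + 5*I*sqrt(2)) = -18621 + 5*I*sqrt(2)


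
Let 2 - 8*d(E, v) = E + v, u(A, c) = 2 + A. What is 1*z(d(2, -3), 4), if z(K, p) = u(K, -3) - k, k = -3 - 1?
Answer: 51/8 ≈ 6.3750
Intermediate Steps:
k = -4
d(E, v) = ¼ - E/8 - v/8 (d(E, v) = ¼ - (E + v)/8 = ¼ + (-E/8 - v/8) = ¼ - E/8 - v/8)
z(K, p) = 6 + K (z(K, p) = (2 + K) - 1*(-4) = (2 + K) + 4 = 6 + K)
1*z(d(2, -3), 4) = 1*(6 + (¼ - ⅛*2 - ⅛*(-3))) = 1*(6 + (¼ - ¼ + 3/8)) = 1*(6 + 3/8) = 1*(51/8) = 51/8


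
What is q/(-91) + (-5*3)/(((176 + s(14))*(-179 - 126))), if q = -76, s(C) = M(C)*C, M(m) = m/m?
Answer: 881113/1054690 ≈ 0.83542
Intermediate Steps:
M(m) = 1
s(C) = C (s(C) = 1*C = C)
q/(-91) + (-5*3)/(((176 + s(14))*(-179 - 126))) = -76/(-91) + (-5*3)/(((176 + 14)*(-179 - 126))) = -76*(-1/91) - 15/(190*(-305)) = 76/91 - 15/(-57950) = 76/91 - 15*(-1/57950) = 76/91 + 3/11590 = 881113/1054690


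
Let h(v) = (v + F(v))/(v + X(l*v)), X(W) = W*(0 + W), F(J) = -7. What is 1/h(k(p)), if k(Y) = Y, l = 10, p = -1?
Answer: -99/8 ≈ -12.375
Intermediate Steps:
X(W) = W² (X(W) = W*W = W²)
h(v) = (-7 + v)/(v + 100*v²) (h(v) = (v - 7)/(v + (10*v)²) = (-7 + v)/(v + 100*v²))
1/h(k(p)) = 1/((-7 - 1)/((-1)*(1 + 100*(-1)))) = 1/(-1*(-8)/(1 - 100)) = 1/(-1*(-8)/(-99)) = 1/(-1*(-1/99)*(-8)) = 1/(-8/99) = -99/8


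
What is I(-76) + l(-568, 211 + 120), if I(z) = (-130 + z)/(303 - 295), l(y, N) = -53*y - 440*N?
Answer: -462247/4 ≈ -1.1556e+5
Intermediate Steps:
l(y, N) = -440*N - 53*y
I(z) = -65/4 + z/8 (I(z) = (-130 + z)/8 = (-130 + z)*(1/8) = -65/4 + z/8)
I(-76) + l(-568, 211 + 120) = (-65/4 + (1/8)*(-76)) + (-440*(211 + 120) - 53*(-568)) = (-65/4 - 19/2) + (-440*331 + 30104) = -103/4 + (-145640 + 30104) = -103/4 - 115536 = -462247/4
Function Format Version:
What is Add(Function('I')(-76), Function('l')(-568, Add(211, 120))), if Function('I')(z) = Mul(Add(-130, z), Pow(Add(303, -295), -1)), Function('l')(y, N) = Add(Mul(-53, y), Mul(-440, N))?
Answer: Rational(-462247, 4) ≈ -1.1556e+5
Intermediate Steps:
Function('l')(y, N) = Add(Mul(-440, N), Mul(-53, y))
Function('I')(z) = Add(Rational(-65, 4), Mul(Rational(1, 8), z)) (Function('I')(z) = Mul(Add(-130, z), Pow(8, -1)) = Mul(Add(-130, z), Rational(1, 8)) = Add(Rational(-65, 4), Mul(Rational(1, 8), z)))
Add(Function('I')(-76), Function('l')(-568, Add(211, 120))) = Add(Add(Rational(-65, 4), Mul(Rational(1, 8), -76)), Add(Mul(-440, Add(211, 120)), Mul(-53, -568))) = Add(Add(Rational(-65, 4), Rational(-19, 2)), Add(Mul(-440, 331), 30104)) = Add(Rational(-103, 4), Add(-145640, 30104)) = Add(Rational(-103, 4), -115536) = Rational(-462247, 4)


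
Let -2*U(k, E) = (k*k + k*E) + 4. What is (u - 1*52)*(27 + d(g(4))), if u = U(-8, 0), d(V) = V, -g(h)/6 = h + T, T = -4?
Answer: -2322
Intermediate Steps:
g(h) = 24 - 6*h (g(h) = -6*(h - 4) = -6*(-4 + h) = 24 - 6*h)
U(k, E) = -2 - k**2/2 - E*k/2 (U(k, E) = -((k*k + k*E) + 4)/2 = -((k**2 + E*k) + 4)/2 = -(4 + k**2 + E*k)/2 = -2 - k**2/2 - E*k/2)
u = -34 (u = -2 - 1/2*(-8)**2 - 1/2*0*(-8) = -2 - 1/2*64 + 0 = -2 - 32 + 0 = -34)
(u - 1*52)*(27 + d(g(4))) = (-34 - 1*52)*(27 + (24 - 6*4)) = (-34 - 52)*(27 + (24 - 24)) = -86*(27 + 0) = -86*27 = -2322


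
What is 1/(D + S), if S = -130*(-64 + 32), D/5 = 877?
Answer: 1/8545 ≈ 0.00011703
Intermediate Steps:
D = 4385 (D = 5*877 = 4385)
S = 4160 (S = -130*(-32) = 4160)
1/(D + S) = 1/(4385 + 4160) = 1/8545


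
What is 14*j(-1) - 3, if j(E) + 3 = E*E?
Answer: -31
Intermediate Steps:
j(E) = -3 + E² (j(E) = -3 + E*E = -3 + E²)
14*j(-1) - 3 = 14*(-3 + (-1)²) - 3 = 14*(-3 + 1) - 3 = 14*(-2) - 3 = -28 - 3 = -31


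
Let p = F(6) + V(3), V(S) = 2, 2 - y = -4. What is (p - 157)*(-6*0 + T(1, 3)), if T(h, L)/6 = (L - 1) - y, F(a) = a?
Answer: 3576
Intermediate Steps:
y = 6 (y = 2 - 1*(-4) = 2 + 4 = 6)
p = 8 (p = 6 + 2 = 8)
T(h, L) = -42 + 6*L (T(h, L) = 6*((L - 1) - 1*6) = 6*((-1 + L) - 6) = 6*(-7 + L) = -42 + 6*L)
(p - 157)*(-6*0 + T(1, 3)) = (8 - 157)*(-6*0 + (-42 + 6*3)) = -149*(0 + (-42 + 18)) = -149*(0 - 24) = -149*(-24) = 3576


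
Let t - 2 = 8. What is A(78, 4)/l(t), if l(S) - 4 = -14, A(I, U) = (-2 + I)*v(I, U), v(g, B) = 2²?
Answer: -152/5 ≈ -30.400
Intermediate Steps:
t = 10 (t = 2 + 8 = 10)
v(g, B) = 4
A(I, U) = -8 + 4*I (A(I, U) = (-2 + I)*4 = -8 + 4*I)
l(S) = -10 (l(S) = 4 - 14 = -10)
A(78, 4)/l(t) = (-8 + 4*78)/(-10) = (-8 + 312)*(-⅒) = 304*(-⅒) = -152/5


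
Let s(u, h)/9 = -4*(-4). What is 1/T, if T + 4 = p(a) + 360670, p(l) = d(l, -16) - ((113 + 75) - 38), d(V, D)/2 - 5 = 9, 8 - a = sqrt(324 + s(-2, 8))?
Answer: 1/360544 ≈ 2.7736e-6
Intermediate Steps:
s(u, h) = 144 (s(u, h) = 9*(-4*(-4)) = 9*16 = 144)
a = 8 - 6*sqrt(13) (a = 8 - sqrt(324 + 144) = 8 - sqrt(468) = 8 - 6*sqrt(13) ≈ -13.633)
d(V, D) = 28 (d(V, D) = 10 + 2*9 = 10 + 18 = 28)
p(l) = -122 (p(l) = 28 - ((113 + 75) - 38) = 28 - (188 - 38) = 28 - 1*150 = 28 - 150 = -122)
T = 360544 (T = -4 + (-122 + 360670) = -4 + 360548 = 360544)
1/T = 1/360544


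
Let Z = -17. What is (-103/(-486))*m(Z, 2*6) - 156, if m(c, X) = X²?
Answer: -3388/27 ≈ -125.48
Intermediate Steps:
(-103/(-486))*m(Z, 2*6) - 156 = (-103/(-486))*(2*6)² - 156 = -103*(-1/486)*12² - 156 = (103/486)*144 - 156 = 824/27 - 156 = -3388/27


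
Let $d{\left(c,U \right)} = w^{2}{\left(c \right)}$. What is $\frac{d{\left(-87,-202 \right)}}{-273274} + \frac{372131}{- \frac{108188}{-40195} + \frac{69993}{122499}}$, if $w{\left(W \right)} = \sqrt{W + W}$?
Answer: $\frac{27818021438775692136}{243916636422971} \approx 1.1405 \cdot 10^{5}$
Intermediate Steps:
$w{\left(W \right)} = \sqrt{2} \sqrt{W}$ ($w{\left(W \right)} = \sqrt{2 W} = \sqrt{2} \sqrt{W}$)
$d{\left(c,U \right)} = 2 c$ ($d{\left(c,U \right)} = \left(\sqrt{2} \sqrt{c}\right)^{2} = 2 c$)
$\frac{d{\left(-87,-202 \right)}}{-273274} + \frac{372131}{- \frac{108188}{-40195} + \frac{69993}{122499}} = \frac{2 \left(-87\right)}{-273274} + \frac{372131}{- \frac{108188}{-40195} + \frac{69993}{122499}} = \left(-174\right) \left(- \frac{1}{273274}\right) + \frac{372131}{\left(-108188\right) \left(- \frac{1}{40195}\right) + 69993 \cdot \frac{1}{122499}} = \frac{87}{136637} + \frac{372131}{\frac{108188}{40195} + \frac{7777}{13611}} = \frac{87}{136637} + \frac{372131}{\frac{1785143383}{547094145}} = \frac{87}{136637} + 372131 \cdot \frac{547094145}{1785143383} = \frac{87}{136637} + \frac{203590691272995}{1785143383} = \frac{27818021438775692136}{243916636422971}$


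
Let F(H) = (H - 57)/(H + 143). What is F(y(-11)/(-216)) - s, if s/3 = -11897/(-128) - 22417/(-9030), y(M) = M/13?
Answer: -633612741819/2210158720 ≈ -286.68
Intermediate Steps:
y(M) = M/13 (y(M) = M*(1/13) = M/13)
F(H) = (-57 + H)/(143 + H)
s = 55149643/192640 (s = 3*(-11897/(-128) - 22417/(-9030)) = 3*(-11897*(-1/128) - 22417*(-1/9030)) = 3*(11897/128 + 22417/9030) = 3*(55149643/577920) = 55149643/192640 ≈ 286.28)
F(y(-11)/(-216)) - s = (-57 + ((1/13)*(-11))/(-216))/(143 + ((1/13)*(-11))/(-216)) - 1*55149643/192640 = (-57 - 11/13*(-1/216))/(143 - 11/13*(-1/216)) - 55149643/192640 = (-57 + 11/2808)/(143 + 11/2808) - 55149643/192640 = -160045/2808/(401555/2808) - 55149643/192640 = (2808/401555)*(-160045/2808) - 55149643/192640 = -32009/80311 - 55149643/192640 = -633612741819/2210158720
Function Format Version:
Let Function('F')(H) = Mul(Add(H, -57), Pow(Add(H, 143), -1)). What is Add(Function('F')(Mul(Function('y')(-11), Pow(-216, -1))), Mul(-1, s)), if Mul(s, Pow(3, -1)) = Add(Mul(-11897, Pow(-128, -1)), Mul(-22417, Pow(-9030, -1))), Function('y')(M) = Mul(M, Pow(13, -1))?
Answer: Rational(-633612741819, 2210158720) ≈ -286.68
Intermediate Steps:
Function('y')(M) = Mul(Rational(1, 13), M) (Function('y')(M) = Mul(M, Rational(1, 13)) = Mul(Rational(1, 13), M))
Function('F')(H) = Mul(Pow(Add(143, H), -1), Add(-57, H)) (Function('F')(H) = Mul(Add(-57, H), Pow(Add(143, H), -1)) = Mul(Pow(Add(143, H), -1), Add(-57, H)))
s = Rational(55149643, 192640) (s = Mul(3, Add(Mul(-11897, Pow(-128, -1)), Mul(-22417, Pow(-9030, -1)))) = Mul(3, Add(Mul(-11897, Rational(-1, 128)), Mul(-22417, Rational(-1, 9030)))) = Mul(3, Add(Rational(11897, 128), Rational(22417, 9030))) = Mul(3, Rational(55149643, 577920)) = Rational(55149643, 192640) ≈ 286.28)
Add(Function('F')(Mul(Function('y')(-11), Pow(-216, -1))), Mul(-1, s)) = Add(Mul(Pow(Add(143, Mul(Mul(Rational(1, 13), -11), Pow(-216, -1))), -1), Add(-57, Mul(Mul(Rational(1, 13), -11), Pow(-216, -1)))), Mul(-1, Rational(55149643, 192640))) = Add(Mul(Pow(Add(143, Mul(Rational(-11, 13), Rational(-1, 216))), -1), Add(-57, Mul(Rational(-11, 13), Rational(-1, 216)))), Rational(-55149643, 192640)) = Add(Mul(Pow(Add(143, Rational(11, 2808)), -1), Add(-57, Rational(11, 2808))), Rational(-55149643, 192640)) = Add(Mul(Pow(Rational(401555, 2808), -1), Rational(-160045, 2808)), Rational(-55149643, 192640)) = Add(Mul(Rational(2808, 401555), Rational(-160045, 2808)), Rational(-55149643, 192640)) = Add(Rational(-32009, 80311), Rational(-55149643, 192640)) = Rational(-633612741819, 2210158720)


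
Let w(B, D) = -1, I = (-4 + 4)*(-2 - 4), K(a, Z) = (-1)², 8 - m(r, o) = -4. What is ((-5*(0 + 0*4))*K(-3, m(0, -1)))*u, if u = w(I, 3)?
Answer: 0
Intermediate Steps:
m(r, o) = 12 (m(r, o) = 8 - 1*(-4) = 8 + 4 = 12)
K(a, Z) = 1
I = 0 (I = 0*(-6) = 0)
u = -1
((-5*(0 + 0*4))*K(-3, m(0, -1)))*u = (-5*(0 + 0*4)*1)*(-1) = (-5*(0 + 0)*1)*(-1) = (-5*0*1)*(-1) = (0*1)*(-1) = 0*(-1) = 0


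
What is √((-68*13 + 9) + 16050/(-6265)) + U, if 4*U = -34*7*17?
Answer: -2023/2 + I*√1377780005/1253 ≈ -1011.5 + 29.624*I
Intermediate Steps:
U = -2023/2 (U = (-34*7*17)/4 = (-238*17)/4 = (¼)*(-4046) = -2023/2 ≈ -1011.5)
√((-68*13 + 9) + 16050/(-6265)) + U = √((-68*13 + 9) + 16050/(-6265)) - 2023/2 = √((-884 + 9) + 16050*(-1/6265)) - 2023/2 = √(-875 - 3210/1253) - 2023/2 = √(-1099585/1253) - 2023/2 = I*√1377780005/1253 - 2023/2 = -2023/2 + I*√1377780005/1253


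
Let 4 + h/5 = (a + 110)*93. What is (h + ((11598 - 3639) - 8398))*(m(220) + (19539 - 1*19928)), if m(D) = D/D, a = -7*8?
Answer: -9564588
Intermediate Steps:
a = -56
m(D) = 1
h = 25090 (h = -20 + 5*((-56 + 110)*93) = -20 + 5*(54*93) = -20 + 5*5022 = -20 + 25110 = 25090)
(h + ((11598 - 3639) - 8398))*(m(220) + (19539 - 1*19928)) = (25090 + ((11598 - 3639) - 8398))*(1 + (19539 - 1*19928)) = (25090 + (7959 - 8398))*(1 + (19539 - 19928)) = (25090 - 439)*(1 - 389) = 24651*(-388) = -9564588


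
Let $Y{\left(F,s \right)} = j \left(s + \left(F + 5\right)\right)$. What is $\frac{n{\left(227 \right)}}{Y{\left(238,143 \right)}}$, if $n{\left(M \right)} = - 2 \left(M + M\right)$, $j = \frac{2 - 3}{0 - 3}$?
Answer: $- \frac{1362}{193} \approx -7.057$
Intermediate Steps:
$j = \frac{1}{3}$ ($j = - \frac{1}{-3} = \left(-1\right) \left(- \frac{1}{3}\right) = \frac{1}{3} \approx 0.33333$)
$n{\left(M \right)} = - 4 M$ ($n{\left(M \right)} = - 2 \cdot 2 M = - 4 M$)
$Y{\left(F,s \right)} = \frac{5}{3} + \frac{F}{3} + \frac{s}{3}$ ($Y{\left(F,s \right)} = \frac{s + \left(F + 5\right)}{3} = \frac{s + \left(5 + F\right)}{3} = \frac{5 + F + s}{3} = \frac{5}{3} + \frac{F}{3} + \frac{s}{3}$)
$\frac{n{\left(227 \right)}}{Y{\left(238,143 \right)}} = \frac{\left(-4\right) 227}{\frac{5}{3} + \frac{1}{3} \cdot 238 + \frac{1}{3} \cdot 143} = - \frac{908}{\frac{5}{3} + \frac{238}{3} + \frac{143}{3}} = - \frac{908}{\frac{386}{3}} = \left(-908\right) \frac{3}{386} = - \frac{1362}{193}$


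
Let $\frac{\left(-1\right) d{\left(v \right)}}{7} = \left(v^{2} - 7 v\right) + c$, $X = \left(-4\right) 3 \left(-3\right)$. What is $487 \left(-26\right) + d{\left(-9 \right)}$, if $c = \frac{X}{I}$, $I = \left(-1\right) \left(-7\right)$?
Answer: $-13706$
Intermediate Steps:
$X = 36$ ($X = \left(-12\right) \left(-3\right) = 36$)
$I = 7$
$c = \frac{36}{7} \approx 5.1429$
$d{\left(v \right)} = -36 - 7 v^{2} + 49 v$ ($d{\left(v \right)} = - 7 \left(\left(v^{2} - 7 v\right) + \frac{36}{7}\right) = - 7 \left(\frac{36}{7} + v^{2} - 7 v\right) = -36 - 7 v^{2} + 49 v$)
$487 \left(-26\right) + d{\left(-9 \right)} = 487 \left(-26\right) - \left(477 + 567\right) = -12662 - 1044 = -13706$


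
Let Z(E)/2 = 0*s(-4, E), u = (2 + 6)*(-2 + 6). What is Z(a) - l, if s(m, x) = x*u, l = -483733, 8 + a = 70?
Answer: 483733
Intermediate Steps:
a = 62 (a = -8 + 70 = 62)
u = 32 (u = 8*4 = 32)
s(m, x) = 32*x (s(m, x) = x*32 = 32*x)
Z(E) = 0 (Z(E) = 2*(0*(32*E)) = 2*0 = 0)
Z(a) - l = 0 - 1*(-483733) = 0 + 483733 = 483733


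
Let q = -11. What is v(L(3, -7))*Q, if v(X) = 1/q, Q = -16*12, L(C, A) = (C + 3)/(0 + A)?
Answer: 192/11 ≈ 17.455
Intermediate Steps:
L(C, A) = (3 + C)/A
Q = -192
v(X) = -1/11 (v(X) = 1/(-11) = -1/11)
v(L(3, -7))*Q = -1/11*(-192) = 192/11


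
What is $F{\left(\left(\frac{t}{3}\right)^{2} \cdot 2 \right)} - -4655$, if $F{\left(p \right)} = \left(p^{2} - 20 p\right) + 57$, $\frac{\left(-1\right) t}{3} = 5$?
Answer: $6212$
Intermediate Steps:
$t = -15$ ($t = \left(-3\right) 5 = -15$)
$F{\left(p \right)} = 57 + p^{2} - 20 p$
$F{\left(\left(\frac{t}{3}\right)^{2} \cdot 2 \right)} - -4655 = \left(57 + \left(\left(- \frac{15}{3}\right)^{2} \cdot 2\right)^{2} - 20 \left(- \frac{15}{3}\right)^{2} \cdot 2\right) - -4655 = \left(57 + \left(\left(\left(-15\right) \frac{1}{3}\right)^{2} \cdot 2\right)^{2} - 20 \left(\left(-15\right) \frac{1}{3}\right)^{2} \cdot 2\right) + 4655 = \left(57 + \left(\left(-5\right)^{2} \cdot 2\right)^{2} - 20 \left(-5\right)^{2} \cdot 2\right) + 4655 = \left(57 + \left(25 \cdot 2\right)^{2} - 20 \cdot 25 \cdot 2\right) + 4655 = \left(57 + 50^{2} - 1000\right) + 4655 = \left(57 + 2500 - 1000\right) + 4655 = 1557 + 4655 = 6212$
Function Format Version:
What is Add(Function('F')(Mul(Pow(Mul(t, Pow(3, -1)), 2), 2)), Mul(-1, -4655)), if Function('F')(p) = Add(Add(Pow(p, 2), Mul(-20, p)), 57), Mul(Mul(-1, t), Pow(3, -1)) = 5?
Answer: 6212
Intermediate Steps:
t = -15 (t = Mul(-3, 5) = -15)
Function('F')(p) = Add(57, Pow(p, 2), Mul(-20, p))
Add(Function('F')(Mul(Pow(Mul(t, Pow(3, -1)), 2), 2)), Mul(-1, -4655)) = Add(Add(57, Pow(Mul(Pow(Mul(-15, Pow(3, -1)), 2), 2), 2), Mul(-20, Mul(Pow(Mul(-15, Pow(3, -1)), 2), 2))), Mul(-1, -4655)) = Add(Add(57, Pow(Mul(Pow(Mul(-15, Rational(1, 3)), 2), 2), 2), Mul(-20, Mul(Pow(Mul(-15, Rational(1, 3)), 2), 2))), 4655) = Add(Add(57, Pow(Mul(Pow(-5, 2), 2), 2), Mul(-20, Mul(Pow(-5, 2), 2))), 4655) = Add(Add(57, Pow(Mul(25, 2), 2), Mul(-20, Mul(25, 2))), 4655) = Add(Add(57, Pow(50, 2), Mul(-20, 50)), 4655) = Add(Add(57, 2500, -1000), 4655) = Add(1557, 4655) = 6212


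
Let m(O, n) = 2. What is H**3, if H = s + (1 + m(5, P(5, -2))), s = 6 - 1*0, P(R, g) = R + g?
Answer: 729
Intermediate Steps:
s = 6 (s = 6 + 0 = 6)
H = 9 (H = 6 + (1 + 2) = 6 + 3 = 9)
H**3 = 9**3 = 729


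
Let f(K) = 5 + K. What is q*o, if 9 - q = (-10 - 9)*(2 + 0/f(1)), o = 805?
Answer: 37835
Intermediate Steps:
q = 47 (q = 9 - (-10 - 9)*(2 + 0/(5 + 1)) = 9 - (-19)*(2 + 0/6) = 9 - (-19)*(2 + 0*(⅙)) = 9 - (-19)*(2 + 0) = 9 - (-19)*2 = 9 - 1*(-38) = 9 + 38 = 47)
q*o = 47*805 = 37835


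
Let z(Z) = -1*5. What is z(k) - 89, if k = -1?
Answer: -94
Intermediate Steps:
z(Z) = -5
z(k) - 89 = -5 - 89 = -94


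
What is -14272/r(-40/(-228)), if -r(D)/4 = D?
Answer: 101688/5 ≈ 20338.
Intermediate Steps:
r(D) = -4*D
-14272/r(-40/(-228)) = -14272/((-(-160)/(-228))) = -14272/((-(-160)*(-1)/228)) = -14272/((-4*10/57)) = -14272/(-40/57) = -14272*(-57/40) = 101688/5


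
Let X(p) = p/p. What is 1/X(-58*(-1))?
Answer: 1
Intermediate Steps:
X(p) = 1
1/X(-58*(-1)) = 1/1 = 1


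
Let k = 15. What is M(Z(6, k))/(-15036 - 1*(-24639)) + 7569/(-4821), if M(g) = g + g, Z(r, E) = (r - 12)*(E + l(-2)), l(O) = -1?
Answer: -8166115/5144007 ≈ -1.5875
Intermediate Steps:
Z(r, E) = (-1 + E)*(-12 + r) (Z(r, E) = (r - 12)*(E - 1) = (-12 + r)*(-1 + E) = (-1 + E)*(-12 + r))
M(g) = 2*g
M(Z(6, k))/(-15036 - 1*(-24639)) + 7569/(-4821) = (2*(12 - 1*6 - 12*15 + 15*6))/(-15036 - 1*(-24639)) + 7569/(-4821) = (2*(12 - 6 - 180 + 90))/(-15036 + 24639) + 7569*(-1/4821) = (2*(-84))/9603 - 2523/1607 = -168*1/9603 - 2523/1607 = -56/3201 - 2523/1607 = -8166115/5144007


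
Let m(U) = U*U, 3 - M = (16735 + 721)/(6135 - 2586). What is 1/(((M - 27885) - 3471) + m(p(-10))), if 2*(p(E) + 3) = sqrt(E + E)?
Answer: 3549*I/(-111275057*I + 21294*sqrt(5)) ≈ -3.1894e-5 + 1.3647e-8*I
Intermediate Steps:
M = -6809/3549 (M = 3 - (16735 + 721)/(6135 - 2586) = 3 - 17456/3549 = -6809/3549 ≈ -1.9186)
p(E) = -3 + sqrt(2)*sqrt(E)/2 (p(E) = -3 + sqrt(E + E)/2 = -3 + sqrt(2*E)/2 = -3 + (sqrt(2)*sqrt(E))/2 = -3 + sqrt(2)*sqrt(E)/2)
m(U) = U**2
1/(((M - 27885) - 3471) + m(p(-10))) = 1/(((-6809/3549 - 27885) - 3471) + (-3 + sqrt(2)*sqrt(-10)/2)**2) = 1/((-98970674/3549 - 3471) + (-3 + sqrt(2)*(I*sqrt(10))/2)**2) = 1/(-111289253/3549 + (-3 + I*sqrt(5))**2)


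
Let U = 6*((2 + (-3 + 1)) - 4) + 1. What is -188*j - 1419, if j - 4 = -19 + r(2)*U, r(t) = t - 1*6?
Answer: -15895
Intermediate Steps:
r(t) = -6 + t (r(t) = t - 6 = -6 + t)
U = -23 (U = 6*((2 - 2) - 4) + 1 = 6*(0 - 4) + 1 = 6*(-4) + 1 = -24 + 1 = -23)
j = 77 (j = 4 + (-19 + (-6 + 2)*(-23)) = 4 + (-19 - 4*(-23)) = 4 + (-19 + 92) = 4 + 73 = 77)
-188*j - 1419 = -188*77 - 1419 = -14476 - 1419 = -15895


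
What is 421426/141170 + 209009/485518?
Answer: 117057854599/34270288030 ≈ 3.4157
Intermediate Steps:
421426/141170 + 209009/485518 = 421426*(1/141170) + 209009*(1/485518) = 210713/70585 + 209009/485518 = 117057854599/34270288030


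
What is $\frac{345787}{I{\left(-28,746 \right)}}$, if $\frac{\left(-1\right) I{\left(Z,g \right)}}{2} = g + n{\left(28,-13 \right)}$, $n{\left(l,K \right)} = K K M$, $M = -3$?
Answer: $- \frac{345787}{478} \approx -723.4$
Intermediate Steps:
$n{\left(l,K \right)} = - 3 K^{2}$ ($n{\left(l,K \right)} = K K \left(-3\right) = K^{2} \left(-3\right) = - 3 K^{2}$)
$I{\left(Z,g \right)} = 1014 - 2 g$ ($I{\left(Z,g \right)} = - 2 \left(g - 3 \left(-13\right)^{2}\right) = - 2 \left(g - 507\right) = - 2 \left(-507 + g\right) = 1014 - 2 g$)
$\frac{345787}{I{\left(-28,746 \right)}} = \frac{345787}{1014 - 1492} = \frac{345787}{-478} = 345787 \left(- \frac{1}{478}\right) = - \frac{345787}{478}$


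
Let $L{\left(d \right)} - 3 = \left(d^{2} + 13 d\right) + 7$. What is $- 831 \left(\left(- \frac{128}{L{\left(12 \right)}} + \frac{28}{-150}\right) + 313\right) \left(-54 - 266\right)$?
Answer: $\frac{12876395968}{155} \approx 8.3074 \cdot 10^{7}$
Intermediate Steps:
$L{\left(d \right)} = 10 + d^{2} + 13 d$ ($L{\left(d \right)} = 3 + \left(\left(d^{2} + 13 d\right) + 7\right) = 3 + \left(7 + d^{2} + 13 d\right) = 10 + d^{2} + 13 d$)
$- 831 \left(\left(- \frac{128}{L{\left(12 \right)}} + \frac{28}{-150}\right) + 313\right) \left(-54 - 266\right) = - 831 \left(\left(- \frac{128}{10 + 12^{2} + 13 \cdot 12} + \frac{28}{-150}\right) + 313\right) \left(-54 - 266\right) = - 831 \left(\left(- \frac{128}{10 + 144 + 156} + 28 \left(- \frac{1}{150}\right)\right) + 313\right) \left(-320\right) = - 831 \left(\left(- \frac{128}{310} - \frac{14}{75}\right) + 313\right) \left(-320\right) = - 831 \left(\left(\left(-128\right) \frac{1}{310} - \frac{14}{75}\right) + 313\right) \left(-320\right) = - 831 \left(\left(- \frac{64}{155} - \frac{14}{75}\right) + 313\right) \left(-320\right) = - 831 \left(- \frac{1394}{2325} + 313\right) \left(-320\right) = - 831 \cdot \frac{726331}{2325} \left(-320\right) = \left(-831\right) \left(- \frac{46485184}{465}\right) = \frac{12876395968}{155}$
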